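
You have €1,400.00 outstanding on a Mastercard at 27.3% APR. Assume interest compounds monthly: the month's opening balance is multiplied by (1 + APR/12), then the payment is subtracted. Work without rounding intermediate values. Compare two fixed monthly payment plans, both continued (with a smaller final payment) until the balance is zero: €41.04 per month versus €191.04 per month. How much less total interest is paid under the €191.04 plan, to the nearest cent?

Monthly rate r = 27.3%/12 = 2.275% = 0.02275.
At €41.04/mo: n = ⌈−ln(1 − rB₀/P)/ln(1+r)⌉ = 67 payments (last €21.56); total interest = total paid − €1,400.00 = €1,330.20.
At €191.04/mo: 9 payments (last €20.79); total interest €149.11.
Interest saved = €1,330.20 − €149.11 = €1,181.09.

€1,181.09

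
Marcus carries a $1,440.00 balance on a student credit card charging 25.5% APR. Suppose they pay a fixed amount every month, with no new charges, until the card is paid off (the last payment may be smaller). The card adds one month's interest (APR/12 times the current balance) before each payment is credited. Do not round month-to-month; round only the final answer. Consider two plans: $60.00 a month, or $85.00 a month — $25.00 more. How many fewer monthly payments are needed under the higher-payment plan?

Monthly rate r = 25.5%/12 = 2.125% = 0.02125.
At $60.00/mo: n = ⌈−ln(1 − rB₀/P)/ln(1+r)⌉ = 34 payments (last $55.53); total interest = total paid − $1,440.00 = $595.53.
At $85.00/mo: 22 payments (last $19.20); total interest $364.20.
Payments saved = 34 − 22 = 12.

12 fewer payments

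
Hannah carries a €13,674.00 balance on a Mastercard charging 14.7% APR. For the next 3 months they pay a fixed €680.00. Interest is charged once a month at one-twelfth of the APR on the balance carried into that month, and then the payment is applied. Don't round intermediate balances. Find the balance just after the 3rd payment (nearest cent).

€12,117.61

Monthly rate r = 14.7%/12 = 1.225% = 0.01225.
Each month: B ← B·(1+r) − €680.00.
Month 1: interest €167.51; balance after payment €13,161.51.
Month 2: interest €161.23; balance after payment €12,642.73.
Month 3: interest €154.87; balance after payment €12,117.61.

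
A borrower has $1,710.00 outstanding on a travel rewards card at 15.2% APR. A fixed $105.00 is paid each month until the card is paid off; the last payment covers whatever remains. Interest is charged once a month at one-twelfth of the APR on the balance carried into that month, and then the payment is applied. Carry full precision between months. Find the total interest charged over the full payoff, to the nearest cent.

Monthly rate r = 15.2%/12 = 1.26667% = 0.0126667.
Payoff takes n = ⌈−ln(1 − rB₀/P)/ln(1+r)⌉ = ⌈18.355⌉ = 19 payments; the last is $37.39.
Total paid = 18·$105.00 + $37.39 = $1,927.39.
Total interest = total paid − principal = $1,927.39 − $1,710.00 = $217.39.

$217.39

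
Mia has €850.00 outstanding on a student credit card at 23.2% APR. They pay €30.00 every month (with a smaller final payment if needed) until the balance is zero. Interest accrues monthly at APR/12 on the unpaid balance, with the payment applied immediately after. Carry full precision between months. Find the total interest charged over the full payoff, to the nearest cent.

Monthly rate r = 23.2%/12 = 1.93333% = 0.0193333.
Payoff takes n = ⌈−ln(1 − rB₀/P)/ln(1+r)⌉ = ⌈41.443⌉ = 42 payments; the last is €13.36.
Total paid = 41·€30.00 + €13.36 = €1,243.36.
Total interest = total paid − principal = €1,243.36 − €850.00 = €393.36.

€393.36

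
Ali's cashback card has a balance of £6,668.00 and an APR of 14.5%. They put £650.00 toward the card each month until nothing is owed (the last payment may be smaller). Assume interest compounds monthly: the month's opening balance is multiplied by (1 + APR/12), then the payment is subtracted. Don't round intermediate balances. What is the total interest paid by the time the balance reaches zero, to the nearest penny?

£493.94

Monthly rate r = 14.5%/12 = 1.20833% = 0.0120833.
Payoff takes n = ⌈−ln(1 − rB₀/P)/ln(1+r)⌉ = ⌈11.018⌉ = 12 payments; the last is £11.94.
Total paid = 11·£650.00 + £11.94 = £7,161.94.
Total interest = total paid − principal = £7,161.94 − £6,668.00 = £493.94.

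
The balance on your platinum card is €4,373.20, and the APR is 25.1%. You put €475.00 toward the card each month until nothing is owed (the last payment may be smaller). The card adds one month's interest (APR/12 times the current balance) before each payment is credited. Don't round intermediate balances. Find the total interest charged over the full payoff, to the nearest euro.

Monthly rate r = 25.1%/12 = 2.09167% = 0.0209167.
Payoff takes n = ⌈−ln(1 − rB₀/P)/ln(1+r)⌉ = ⌈10.333⌉ = 11 payments; the last is €159.31.
Total paid = 10·€475.00 + €159.31 = €4,909.31.
Total interest = total paid − principal = €4,909.31 − €4,373.20 = €536.11.

€536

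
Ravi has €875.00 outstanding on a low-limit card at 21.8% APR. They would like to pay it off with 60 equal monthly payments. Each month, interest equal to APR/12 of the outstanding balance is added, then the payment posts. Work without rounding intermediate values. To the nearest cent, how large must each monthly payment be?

€24.07

Monthly rate r = 21.8%/12 = 1.81667% = 0.0181667.
Level-payment amortization: P = B₀·r / (1 − (1+r)^(−n)) = 875.00·0.0181667 / (1 − 1.01817^(−60)).
Denominator 1 − (1+r)^(−60) = 0.660478317.
P = 15.8958 / 0.660478317 ≈ 24.07.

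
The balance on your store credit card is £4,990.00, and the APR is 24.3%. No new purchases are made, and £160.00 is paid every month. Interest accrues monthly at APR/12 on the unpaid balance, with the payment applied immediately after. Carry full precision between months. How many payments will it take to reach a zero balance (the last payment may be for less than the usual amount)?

50 payments

Monthly rate r = 24.3%/12 = 2.025% = 0.02025.
Recurrence: B ← B·(1+r) − £160.00.
Month 1: interest £101.05; balance after payment £4,931.05.
Month 2: interest £99.85; balance after payment £4,870.90.
Closed form: n = −ln(1 − rB₀/P)/ln(1+r) = −ln(0.36845)/ln(1.02025) ≈ 49.803, so the balance reaches zero during payment 50.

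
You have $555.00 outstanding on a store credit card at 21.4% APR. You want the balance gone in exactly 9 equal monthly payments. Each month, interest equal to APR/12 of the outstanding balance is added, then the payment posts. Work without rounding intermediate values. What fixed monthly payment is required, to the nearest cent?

Monthly rate r = 21.4%/12 = 1.78333% = 0.0178333.
Level-payment amortization: P = B₀·r / (1 − (1+r)^(−n)) = 555.00·0.0178333 / (1 − 1.01783^(−9)).
Denominator 1 − (1+r)^(−9) = 0.14707671.
P = 9.8975 / 0.14707671 ≈ 67.29.

$67.29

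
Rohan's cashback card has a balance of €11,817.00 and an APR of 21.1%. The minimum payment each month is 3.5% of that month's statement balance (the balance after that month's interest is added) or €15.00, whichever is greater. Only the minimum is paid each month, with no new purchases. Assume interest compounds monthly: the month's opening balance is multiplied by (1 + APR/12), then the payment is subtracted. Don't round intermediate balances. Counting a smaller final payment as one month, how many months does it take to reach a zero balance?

Monthly rate r = 21.1%/12 = 1.75833% = 0.0175833.
While 3.5% of the post-interest balance exceeds €15.00, each month B ← (B·(1+r))·(1 − 0.035), i.e. B shrinks by the factor (1+r)·0.965 = 0.98197.
This holds for months 1–184. Entering month 185 the balance is €415.35; 3.5% of the post-interest balance is now below €15.00, so the flat €15.00 minimum applies from here.
From month 185 a fixed €15.00 at rate r clears €415.35 in 39 more payments. Total: 184 + 39 = 223 months.

223 months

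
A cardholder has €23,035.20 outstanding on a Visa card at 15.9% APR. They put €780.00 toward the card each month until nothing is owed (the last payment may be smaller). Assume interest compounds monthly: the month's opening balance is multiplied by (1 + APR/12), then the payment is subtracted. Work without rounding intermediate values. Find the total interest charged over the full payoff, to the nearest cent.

Monthly rate r = 15.9%/12 = 1.325% = 0.01325.
Payoff takes n = ⌈−ln(1 − rB₀/P)/ln(1+r)⌉ = ⌈37.714⌉ = 38 payments; the last is €558.32.
Total paid = 37·€780.00 + €558.32 = €29,418.32.
Total interest = total paid − principal = €29,418.32 − €23,035.20 = €6,383.12.

€6,383.12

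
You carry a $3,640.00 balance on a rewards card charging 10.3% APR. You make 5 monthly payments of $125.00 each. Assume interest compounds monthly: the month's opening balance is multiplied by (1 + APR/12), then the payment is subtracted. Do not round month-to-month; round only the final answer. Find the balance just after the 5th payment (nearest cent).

$3,163.10

Monthly rate r = 10.3%/12 = 0.858333% = 0.00858333.
Each month: B ← B·(1+r) − $125.00.
Month 1: interest $31.24; balance after payment $3,546.24.
Month 2: interest $30.44; balance after payment $3,451.68.
Month 3: interest $29.63; balance after payment $3,356.31.
Month 4: interest $28.81; balance after payment $3,260.12.
Month 5: interest $27.98; balance after payment $3,163.10.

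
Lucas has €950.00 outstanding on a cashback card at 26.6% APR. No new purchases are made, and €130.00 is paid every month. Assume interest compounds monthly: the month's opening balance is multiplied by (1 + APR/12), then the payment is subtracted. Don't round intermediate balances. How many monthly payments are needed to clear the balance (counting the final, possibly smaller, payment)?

Monthly rate r = 26.6%/12 = 2.21667% = 0.0221667.
Recurrence: B ← B·(1+r) − €130.00.
Month 1: interest €21.06; balance after payment €841.06.
Month 2: interest €18.64; balance after payment €729.70.
Closed form: n = −ln(1 − rB₀/P)/ln(1+r) = −ln(0.83801)/ln(1.02217) ≈ 8.060, so the balance reaches zero during payment 9.

9 months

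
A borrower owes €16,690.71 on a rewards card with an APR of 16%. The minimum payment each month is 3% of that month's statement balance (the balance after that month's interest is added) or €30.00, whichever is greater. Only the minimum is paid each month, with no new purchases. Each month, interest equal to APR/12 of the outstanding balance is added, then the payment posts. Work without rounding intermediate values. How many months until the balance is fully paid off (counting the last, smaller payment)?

208 months

Monthly rate r = 16%/12 = 1.33333% = 0.0133333.
While 3% of the post-interest balance exceeds €30.00, each month B ← (B·(1+r))·(1 − 0.03), i.e. B shrinks by the factor (1+r)·0.97 = 0.98293.
This holds for months 1–165. Entering month 166 the balance is €974.87; 3% of the post-interest balance is now below €30.00, so the flat €30.00 minimum applies from here.
From month 166 a fixed €30.00 at rate r clears €974.87 in 43 more payments. Total: 165 + 43 = 208 months.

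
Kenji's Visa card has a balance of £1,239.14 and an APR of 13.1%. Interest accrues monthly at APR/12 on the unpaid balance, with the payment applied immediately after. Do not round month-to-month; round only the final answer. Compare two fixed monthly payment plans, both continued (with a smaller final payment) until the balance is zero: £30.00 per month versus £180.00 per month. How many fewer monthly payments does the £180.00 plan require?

48 fewer payments

Monthly rate r = 13.1%/12 = 1.09167% = 0.0109167.
At £30.00/mo: n = ⌈−ln(1 − rB₀/P)/ln(1+r)⌉ = 56 payments (last £6.46); total interest = total paid − £1,239.14 = £417.32.
At £180.00/mo: 8 payments (last £35.35); total interest £56.21.
Payments saved = 56 − 8 = 48.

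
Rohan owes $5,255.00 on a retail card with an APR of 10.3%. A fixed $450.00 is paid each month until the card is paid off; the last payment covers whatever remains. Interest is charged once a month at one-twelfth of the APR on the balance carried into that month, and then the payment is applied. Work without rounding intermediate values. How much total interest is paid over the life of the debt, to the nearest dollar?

Monthly rate r = 10.3%/12 = 0.858333% = 0.00858333.
Payoff takes n = ⌈−ln(1 − rB₀/P)/ln(1+r)⌉ = ⌈12.358⌉ = 13 payments; the last is $161.58.
Total paid = 12·$450.00 + $161.58 = $5,561.58.
Total interest = total paid − principal = $5,561.58 − $5,255.00 = $306.58.

$307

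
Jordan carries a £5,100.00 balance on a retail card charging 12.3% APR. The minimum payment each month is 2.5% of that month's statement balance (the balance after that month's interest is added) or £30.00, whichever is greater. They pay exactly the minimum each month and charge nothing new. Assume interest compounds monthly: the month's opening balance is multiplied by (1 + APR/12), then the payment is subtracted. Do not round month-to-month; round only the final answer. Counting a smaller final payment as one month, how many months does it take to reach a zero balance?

Monthly rate r = 12.3%/12 = 1.025% = 0.01025.
While 2.5% of the post-interest balance exceeds £30.00, each month B ← (B·(1+r))·(1 − 0.025), i.e. B shrinks by the factor (1+r)·0.975 = 0.98499.
This holds for months 1–97. Entering month 98 the balance is £1,176.57; 2.5% of the post-interest balance is now below £30.00, so the flat £30.00 minimum applies from here.
From month 98 a fixed £30.00 at rate r clears £1,176.57 in 51 more payments. Total: 97 + 51 = 148 months.

148 months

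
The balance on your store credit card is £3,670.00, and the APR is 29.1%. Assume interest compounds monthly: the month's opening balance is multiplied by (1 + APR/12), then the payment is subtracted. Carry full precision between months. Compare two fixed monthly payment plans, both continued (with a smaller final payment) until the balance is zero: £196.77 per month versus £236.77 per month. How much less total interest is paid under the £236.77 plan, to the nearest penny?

Monthly rate r = 29.1%/12 = 2.425% = 0.02425.
At £196.77/mo: n = ⌈−ln(1 − rB₀/P)/ln(1+r)⌉ = 26 payments (last £24.87); total interest = total paid − £3,670.00 = £1,274.12.
At £236.77/mo: 20 payments (last £160.34); total interest £988.97.
Interest saved = £1,274.12 − £988.97 = £285.15.

£285.15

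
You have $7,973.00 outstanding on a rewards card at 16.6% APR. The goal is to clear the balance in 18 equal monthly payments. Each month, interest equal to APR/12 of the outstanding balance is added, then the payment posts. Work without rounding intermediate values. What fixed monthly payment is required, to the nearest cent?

Monthly rate r = 16.6%/12 = 1.38333% = 0.0138333.
Level-payment amortization: P = B₀·r / (1 − (1+r)^(−n)) = 7973.00·0.0138333 / (1 − 1.01383^(−18)).
Denominator 1 − (1+r)^(−18) = 0.219088514.
P = 110.293 / 0.219088514 ≈ 503.42.

$503.42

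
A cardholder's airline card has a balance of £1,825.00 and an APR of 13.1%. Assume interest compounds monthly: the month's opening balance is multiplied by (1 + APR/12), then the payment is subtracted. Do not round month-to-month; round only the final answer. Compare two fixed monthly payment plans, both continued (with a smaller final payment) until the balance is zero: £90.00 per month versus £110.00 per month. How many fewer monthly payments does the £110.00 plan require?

Monthly rate r = 13.1%/12 = 1.09167% = 0.0109167.
At £90.00/mo: n = ⌈−ln(1 − rB₀/P)/ln(1+r)⌉ = 24 payments (last £4.09); total interest = total paid − £1,825.00 = £249.09.
At £110.00/mo: 19 payments (last £44.51); total interest £199.51.
Payments saved = 24 − 19 = 5.

5 fewer payments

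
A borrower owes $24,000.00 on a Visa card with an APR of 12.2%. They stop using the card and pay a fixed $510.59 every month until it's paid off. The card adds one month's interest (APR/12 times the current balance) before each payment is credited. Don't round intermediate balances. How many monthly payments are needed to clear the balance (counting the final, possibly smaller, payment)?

Monthly rate r = 12.2%/12 = 1.01667% = 0.0101667.
Recurrence: B ← B·(1+r) − $510.59.
Month 1: interest $244.00; balance after payment $23,733.41.
Month 2: interest $241.29; balance after payment $23,464.11.
Closed form: n = −ln(1 − rB₀/P)/ln(1+r) = −ln(0.52212)/ln(1.01017) ≈ 64.245, so the balance reaches zero during payment 65.

65 months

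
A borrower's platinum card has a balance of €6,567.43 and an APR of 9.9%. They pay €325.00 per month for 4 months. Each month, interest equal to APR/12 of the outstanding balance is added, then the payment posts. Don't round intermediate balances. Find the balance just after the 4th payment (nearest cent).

Monthly rate r = 9.9%/12 = 0.825% = 0.00825.
Each month: B ← B·(1+r) − €325.00.
Month 1: interest €54.18; balance after payment €6,296.61.
Month 2: interest €51.95; balance after payment €6,023.56.
Month 3: interest €49.69; balance after payment €5,748.25.
Month 4: interest €47.42; balance after payment €5,470.68.

€5,470.68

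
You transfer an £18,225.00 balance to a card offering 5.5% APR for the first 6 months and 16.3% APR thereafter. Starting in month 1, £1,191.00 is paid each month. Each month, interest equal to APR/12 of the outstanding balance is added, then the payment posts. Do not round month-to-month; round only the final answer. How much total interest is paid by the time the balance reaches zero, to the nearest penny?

Promo months 1–6 at r₀ = 5.5%/12 = 0.00458333; months 7+ at r₁ = 16.3%/12 = 0.0135833.
After month 6: iterate B ← B·(1+r₀) − £1,191.00 for 6 months → £11,503.58.
Then at r₁ with £1,191.00/mo: n₂ = −ln(1 − r₁·B/P)/ln(1+r₁) ≈ 10.42 → 11 more payments.
Total paid = 16·£1,191.00 + £507.00 = £19,563.00; interest = £19,563.00 − £18,225.00 = £1,338.00.

£1,338.00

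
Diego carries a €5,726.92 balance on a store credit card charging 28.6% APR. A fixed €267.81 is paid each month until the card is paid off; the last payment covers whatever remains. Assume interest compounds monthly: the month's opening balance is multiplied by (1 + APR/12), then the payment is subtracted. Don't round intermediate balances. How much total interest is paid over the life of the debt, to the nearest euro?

Monthly rate r = 28.6%/12 = 2.38333% = 0.0238333.
Payoff takes n = ⌈−ln(1 − rB₀/P)/ln(1+r)⌉ = ⌈30.256⌉ = 31 payments; the last is €69.28.
Total paid = 30·€267.81 + €69.28 = €8,103.58.
Total interest = total paid − principal = €8,103.58 − €5,726.92 = €2,376.66.

€2,377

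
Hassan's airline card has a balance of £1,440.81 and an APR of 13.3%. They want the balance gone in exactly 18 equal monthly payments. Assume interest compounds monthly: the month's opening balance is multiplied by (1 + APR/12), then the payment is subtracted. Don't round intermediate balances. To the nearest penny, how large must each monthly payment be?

Monthly rate r = 13.3%/12 = 1.10833% = 0.0110833.
Level-payment amortization: P = B₀·r / (1 − (1+r)^(−n)) = 1440.81·0.0110833 / (1 − 1.01108^(−18)).
Denominator 1 − (1+r)^(−18) = 0.179960311.
P = 15.969 / 0.179960311 ≈ 88.74.

£88.74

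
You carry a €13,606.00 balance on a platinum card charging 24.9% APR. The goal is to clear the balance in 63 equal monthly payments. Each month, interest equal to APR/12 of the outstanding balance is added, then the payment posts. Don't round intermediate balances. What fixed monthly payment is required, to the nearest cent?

€388.99

Monthly rate r = 24.9%/12 = 2.075% = 0.02075.
Level-payment amortization: P = B₀·r / (1 − (1+r)^(−n)) = 13606.00·0.02075 / (1 − 1.02075^(−63)).
Denominator 1 − (1+r)^(−63) = 0.725793012.
P = 282.324 / 0.725793012 ≈ 388.99.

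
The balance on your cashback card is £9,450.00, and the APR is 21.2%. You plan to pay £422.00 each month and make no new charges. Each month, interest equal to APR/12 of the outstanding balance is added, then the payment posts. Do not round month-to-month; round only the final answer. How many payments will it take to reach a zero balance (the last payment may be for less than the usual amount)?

29 months

Monthly rate r = 21.2%/12 = 1.76667% = 0.0176667.
Recurrence: B ← B·(1+r) − £422.00.
Month 1: interest £166.95; balance after payment £9,194.95.
Month 2: interest £162.44; balance after payment £8,935.39.
Closed form: n = −ln(1 − rB₀/P)/ln(1+r) = −ln(0.60438)/ln(1.01767) ≈ 28.754, so the balance reaches zero during payment 29.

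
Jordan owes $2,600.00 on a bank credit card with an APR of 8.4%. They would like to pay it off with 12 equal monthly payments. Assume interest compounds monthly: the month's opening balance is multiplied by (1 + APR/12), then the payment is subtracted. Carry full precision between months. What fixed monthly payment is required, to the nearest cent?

$226.65

Monthly rate r = 8.4%/12 = 0.7% = 0.007.
Level-payment amortization: P = B₀·r / (1 − (1+r)^(−n)) = 2600.00·0.007 / (1 − 1.007^(−12)).
Denominator 1 − (1+r)^(−12) = 0.0802996466.
P = 18.2 / 0.0802996466 ≈ 226.65.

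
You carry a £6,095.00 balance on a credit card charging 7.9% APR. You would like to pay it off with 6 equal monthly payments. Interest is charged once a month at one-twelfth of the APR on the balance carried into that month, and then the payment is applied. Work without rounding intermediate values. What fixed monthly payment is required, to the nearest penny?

Monthly rate r = 7.9%/12 = 0.658333% = 0.00658333.
Level-payment amortization: P = B₀·r / (1 − (1+r)^(−n)) = 6095.00·0.00658333 / (1 − 1.00658^(−6)).
Denominator 1 − (1+r)^(−6) = 0.0386055987.
P = 40.1254 / 0.0386055987 ≈ 1039.37.

£1,039.37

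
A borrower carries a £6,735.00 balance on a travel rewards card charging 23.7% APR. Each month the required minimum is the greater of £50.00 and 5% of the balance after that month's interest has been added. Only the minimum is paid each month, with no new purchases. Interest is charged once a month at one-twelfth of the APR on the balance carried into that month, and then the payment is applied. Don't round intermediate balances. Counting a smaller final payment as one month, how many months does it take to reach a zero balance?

Monthly rate r = 23.7%/12 = 1.975% = 0.01975.
While 5% of the post-interest balance exceeds £50.00, each month B ← (B·(1+r))·(1 − 0.05), i.e. B shrinks by the factor (1+r)·0.95 = 0.96876.
This holds for months 1–61. Entering month 62 the balance is £971.84; 5% of the post-interest balance is now below £50.00, so the flat £50.00 minimum applies from here.
From month 62 a fixed £50.00 at rate r clears £971.84 in 25 more payments. Total: 61 + 25 = 86 months.

86 months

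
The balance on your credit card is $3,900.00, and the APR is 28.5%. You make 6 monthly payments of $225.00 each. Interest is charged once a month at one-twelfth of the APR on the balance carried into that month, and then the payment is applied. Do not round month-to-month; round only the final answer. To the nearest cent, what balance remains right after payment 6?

$3,057.07

Monthly rate r = 28.5%/12 = 2.375% = 0.02375.
Each month: B ← B·(1+r) − $225.00.
Month 1: interest $92.62; balance after payment $3,767.62.
Month 2: interest $89.48; balance after payment $3,632.11.
Month 3: interest $86.26; balance after payment $3,493.37.
Month 4: interest $82.97; balance after payment $3,351.34.
Month 5: interest $79.59; balance after payment $3,205.93.
Month 6: interest $76.14; balance after payment $3,057.07.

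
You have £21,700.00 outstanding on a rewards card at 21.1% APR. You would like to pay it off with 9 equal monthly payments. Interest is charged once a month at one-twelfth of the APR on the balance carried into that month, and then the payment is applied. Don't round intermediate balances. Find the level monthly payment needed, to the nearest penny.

Monthly rate r = 21.1%/12 = 1.75833% = 0.0175833.
Level-payment amortization: P = B₀·r / (1 − (1+r)^(−n)) = 21700.00·0.0175833 / (1 − 1.01758^(−9)).
Denominator 1 − (1+r)^(−9) = 0.145188939.
P = 381.558 / 0.145188939 ≈ 2628.01.

£2,628.01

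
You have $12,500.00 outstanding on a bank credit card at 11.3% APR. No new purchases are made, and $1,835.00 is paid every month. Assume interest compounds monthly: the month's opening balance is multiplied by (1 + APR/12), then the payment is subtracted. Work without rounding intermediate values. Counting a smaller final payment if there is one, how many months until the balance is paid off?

8 payments

Monthly rate r = 11.3%/12 = 0.941667% = 0.00941667.
Recurrence: B ← B·(1+r) − $1,835.00.
Month 1: interest $117.71; balance after payment $10,782.71.
Month 2: interest $101.54; balance after payment $9,049.25.
Closed form: n = −ln(1 − rB₀/P)/ln(1+r) = −ln(0.93585)/ln(1.00942) ≈ 7.073, so the balance reaches zero during payment 8.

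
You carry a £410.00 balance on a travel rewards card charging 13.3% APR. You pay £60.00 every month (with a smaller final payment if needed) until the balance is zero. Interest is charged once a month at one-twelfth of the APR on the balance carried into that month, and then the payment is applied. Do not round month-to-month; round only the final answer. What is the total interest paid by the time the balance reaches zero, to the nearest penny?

Monthly rate r = 13.3%/12 = 1.10833% = 0.0110833.
Payoff takes n = ⌈−ln(1 − rB₀/P)/ln(1+r)⌉ = ⌈7.145⌉ = 8 payments; the last is £8.76.
Total paid = 7·£60.00 + £8.76 = £428.76.
Total interest = total paid − principal = £428.76 − £410.00 = £18.76.

£18.76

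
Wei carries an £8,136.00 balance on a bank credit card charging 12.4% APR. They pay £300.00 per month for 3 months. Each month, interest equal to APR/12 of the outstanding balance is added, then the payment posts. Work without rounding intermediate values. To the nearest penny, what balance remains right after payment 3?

Monthly rate r = 12.4%/12 = 1.03333% = 0.0103333.
Each month: B ← B·(1+r) − £300.00.
Month 1: interest £84.07; balance after payment £7,920.07.
Month 2: interest £81.84; balance after payment £7,701.91.
Month 3: interest £79.59; balance after payment £7,481.50.

£7,481.50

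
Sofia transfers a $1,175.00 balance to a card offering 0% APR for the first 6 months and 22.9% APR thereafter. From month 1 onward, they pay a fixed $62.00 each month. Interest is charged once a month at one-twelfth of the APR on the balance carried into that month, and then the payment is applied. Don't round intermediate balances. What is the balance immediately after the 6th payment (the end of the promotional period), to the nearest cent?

$803.00

Promo months 1–6 at r₀ = 0%/12 = 0; months 7+ at r₁ = 22.9%/12 = 0.0190833.
After month 6 (no interest yet): B = $1,175.00 − 6·$62.00 = $803.00.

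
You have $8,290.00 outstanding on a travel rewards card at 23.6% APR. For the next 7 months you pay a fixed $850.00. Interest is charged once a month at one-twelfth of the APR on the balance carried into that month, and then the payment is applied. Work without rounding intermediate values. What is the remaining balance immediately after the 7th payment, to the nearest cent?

$3,188.06

Monthly rate r = 23.6%/12 = 1.96667% = 0.0196667.
Each month: B ← B·(1+r) − $850.00.
Month 1: interest $163.04; balance after payment $7,603.04.
Month 2: interest $149.53; balance after payment $6,902.56.
Month 3: interest $135.75; balance after payment $6,188.31.
Month 4: interest $121.70; balance after payment $5,460.02.
Month 5: interest $107.38; balance after payment $4,717.40.
Month 6: interest $92.78; balance after payment $3,960.17.
Month 7: interest $77.88; balance after payment $3,188.06.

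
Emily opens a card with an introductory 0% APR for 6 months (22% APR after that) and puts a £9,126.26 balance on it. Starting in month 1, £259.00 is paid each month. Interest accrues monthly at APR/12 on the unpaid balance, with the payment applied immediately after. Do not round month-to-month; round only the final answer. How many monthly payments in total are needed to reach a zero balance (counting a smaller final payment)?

49 months

Promo months 1–6 at r₀ = 0%/12 = 0; months 7+ at r₁ = 22%/12 = 0.0183333.
After month 6 (no interest yet): B = £9,126.26 − 6·£259.00 = £7,572.26.
Then at r₁ with £259.00/mo: n₂ = −ln(1 − r₁·B/P)/ln(1+r₁) ≈ 42.27 → 43 more payments.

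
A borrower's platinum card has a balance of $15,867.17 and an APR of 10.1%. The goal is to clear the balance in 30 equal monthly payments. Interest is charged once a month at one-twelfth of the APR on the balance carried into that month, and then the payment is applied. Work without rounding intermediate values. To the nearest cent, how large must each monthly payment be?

Monthly rate r = 10.1%/12 = 0.841667% = 0.00841667.
Level-payment amortization: P = B₀·r / (1 − (1+r)^(−n)) = 15867.17·0.00841667 / (1 − 1.00842^(−30)).
Denominator 1 − (1+r)^(−30) = 0.222322466.
P = 133.549 / 0.222322466 ≈ 600.70.

$600.70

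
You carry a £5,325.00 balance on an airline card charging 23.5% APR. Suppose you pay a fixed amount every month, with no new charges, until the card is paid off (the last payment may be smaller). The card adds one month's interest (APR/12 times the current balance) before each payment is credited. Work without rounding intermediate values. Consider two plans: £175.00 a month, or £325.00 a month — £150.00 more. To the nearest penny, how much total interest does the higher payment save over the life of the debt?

Monthly rate r = 23.5%/12 = 1.95833% = 0.0195833.
At £175.00/mo: n = ⌈−ln(1 − rB₀/P)/ln(1+r)⌉ = 47 payments (last £126.21); total interest = total paid − £5,325.00 = £2,851.21.
At £325.00/mo: 20 payments (last £309.31); total interest £1,159.31.
Interest saved = £2,851.21 − £1,159.31 = £1,691.90.

£1,691.90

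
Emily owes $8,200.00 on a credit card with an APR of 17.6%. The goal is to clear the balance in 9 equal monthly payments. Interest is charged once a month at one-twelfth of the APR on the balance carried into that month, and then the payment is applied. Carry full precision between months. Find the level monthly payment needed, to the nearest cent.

$979.22

Monthly rate r = 17.6%/12 = 1.46667% = 0.0146667.
Level-payment amortization: P = B₀·r / (1 − (1+r)^(−n)) = 8200.00·0.0146667 / (1 − 1.01467^(−9)).
Denominator 1 − (1+r)^(−9) = 0.122818508.
P = 120.267 / 0.122818508 ≈ 979.22.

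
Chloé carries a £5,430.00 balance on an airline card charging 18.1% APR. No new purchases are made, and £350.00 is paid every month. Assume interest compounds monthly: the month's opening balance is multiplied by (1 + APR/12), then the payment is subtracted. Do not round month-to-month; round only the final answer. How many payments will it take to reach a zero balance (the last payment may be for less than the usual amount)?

Monthly rate r = 18.1%/12 = 1.50833% = 0.0150833.
Recurrence: B ← B·(1+r) − £350.00.
Month 1: interest £81.90; balance after payment £5,161.90.
Month 2: interest £77.86; balance after payment £4,889.76.
Closed form: n = −ln(1 − rB₀/P)/ln(1+r) = −ln(0.76599)/ln(1.01508) ≈ 17.807, so the balance reaches zero during payment 18.

18 payments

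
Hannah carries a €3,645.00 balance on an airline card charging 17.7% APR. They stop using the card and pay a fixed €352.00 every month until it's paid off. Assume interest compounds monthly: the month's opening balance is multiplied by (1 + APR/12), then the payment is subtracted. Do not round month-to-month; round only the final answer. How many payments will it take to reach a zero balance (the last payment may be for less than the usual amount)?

12 months

Monthly rate r = 17.7%/12 = 1.475% = 0.01475.
Recurrence: B ← B·(1+r) − €352.00.
Month 1: interest €53.76; balance after payment €3,346.76.
Month 2: interest €49.36; balance after payment €3,044.13.
Closed form: n = −ln(1 − rB₀/P)/ln(1+r) = −ln(0.84726)/ln(1.01475) ≈ 11.320, so the balance reaches zero during payment 12.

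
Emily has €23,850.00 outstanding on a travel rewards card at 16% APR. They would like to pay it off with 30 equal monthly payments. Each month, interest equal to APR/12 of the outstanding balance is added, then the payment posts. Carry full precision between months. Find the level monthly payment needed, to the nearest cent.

Monthly rate r = 16%/12 = 1.33333% = 0.0133333.
Level-payment amortization: P = B₀·r / (1 − (1+r)^(−n)) = 23850.00·0.0133333 / (1 − 1.01333^(−30)).
Denominator 1 − (1+r)^(−30) = 0.327905822.
P = 318 / 0.327905822 ≈ 969.79.

€969.79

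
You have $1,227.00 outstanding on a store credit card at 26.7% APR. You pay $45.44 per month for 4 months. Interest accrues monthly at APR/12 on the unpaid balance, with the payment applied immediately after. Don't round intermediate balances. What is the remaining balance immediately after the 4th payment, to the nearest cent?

$1,151.99

Monthly rate r = 26.7%/12 = 2.225% = 0.02225.
Each month: B ← B·(1+r) − $45.44.
Month 1: interest $27.30; balance after payment $1,208.86.
Month 2: interest $26.90; balance after payment $1,190.32.
Month 3: interest $26.48; balance after payment $1,171.36.
Month 4: interest $26.06; balance after payment $1,151.99.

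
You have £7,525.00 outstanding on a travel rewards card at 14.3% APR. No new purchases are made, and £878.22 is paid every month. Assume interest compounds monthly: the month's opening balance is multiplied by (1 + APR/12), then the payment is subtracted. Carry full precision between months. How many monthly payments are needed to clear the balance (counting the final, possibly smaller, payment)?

Monthly rate r = 14.3%/12 = 1.19167% = 0.0119167.
Recurrence: B ← B·(1+r) − £878.22.
Month 1: interest £89.67; balance after payment £6,736.45.
Month 2: interest £80.28; balance after payment £5,938.51.
Closed form: n = −ln(1 − rB₀/P)/ln(1+r) = −ln(0.89789)/ln(1.01192) ≈ 9.092, so the balance reaches zero during payment 10.

10 payments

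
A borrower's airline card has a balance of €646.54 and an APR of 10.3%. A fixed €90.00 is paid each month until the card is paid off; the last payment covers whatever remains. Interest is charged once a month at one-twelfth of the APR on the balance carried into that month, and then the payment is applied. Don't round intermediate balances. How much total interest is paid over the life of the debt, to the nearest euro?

€24

Monthly rate r = 10.3%/12 = 0.858333% = 0.00858333.
Payoff takes n = ⌈−ln(1 − rB₀/P)/ln(1+r)⌉ = ⌈7.447⌉ = 8 payments; the last is €40.29.
Total paid = 7·€90.00 + €40.29 = €670.29.
Total interest = total paid − principal = €670.29 − €646.54 = €23.75.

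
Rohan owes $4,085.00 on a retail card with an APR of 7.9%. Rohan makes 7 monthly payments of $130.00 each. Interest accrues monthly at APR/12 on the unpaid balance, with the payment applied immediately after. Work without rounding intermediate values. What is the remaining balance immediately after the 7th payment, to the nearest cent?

Monthly rate r = 7.9%/12 = 0.658333% = 0.00658333.
Each month: B ← B·(1+r) − $130.00.
Month 1: interest $26.89; balance after payment $3,981.89.
Month 2: interest $26.21; balance after payment $3,878.11.
Month 3: interest $25.53; balance after payment $3,773.64.
Month 4: interest $24.84; balance after payment $3,668.48.
Month 5: interest $24.15; balance after payment $3,562.63.
Month 6: interest $23.45; balance after payment $3,456.09.
Month 7: interest $22.75; balance after payment $3,348.84.

$3,348.84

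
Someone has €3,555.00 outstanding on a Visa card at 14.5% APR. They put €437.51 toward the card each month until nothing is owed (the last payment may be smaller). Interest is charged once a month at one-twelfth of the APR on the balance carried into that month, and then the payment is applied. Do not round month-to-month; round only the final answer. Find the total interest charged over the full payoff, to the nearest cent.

Monthly rate r = 14.5%/12 = 1.20833% = 0.0120833.
Payoff takes n = ⌈−ln(1 − rB₀/P)/ln(1+r)⌉ = ⌈8.604⌉ = 9 payments; the last is €264.97.
Total paid = 8·€437.51 + €264.97 = €3,765.05.
Total interest = total paid − principal = €3,765.05 − €3,555.00 = €210.05.

€210.05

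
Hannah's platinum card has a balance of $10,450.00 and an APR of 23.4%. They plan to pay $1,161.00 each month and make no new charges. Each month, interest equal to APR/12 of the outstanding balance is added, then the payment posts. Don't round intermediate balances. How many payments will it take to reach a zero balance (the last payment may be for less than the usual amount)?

Monthly rate r = 23.4%/12 = 1.95% = 0.0195.
Recurrence: B ← B·(1+r) − $1,161.00.
Month 1: interest $203.78; balance after payment $9,492.77.
Month 2: interest $185.11; balance after payment $8,516.88.
Closed form: n = −ln(1 − rB₀/P)/ln(1+r) = −ln(0.82448)/ln(1.0195) ≈ 9.994, so the balance reaches zero during payment 10.

10 payments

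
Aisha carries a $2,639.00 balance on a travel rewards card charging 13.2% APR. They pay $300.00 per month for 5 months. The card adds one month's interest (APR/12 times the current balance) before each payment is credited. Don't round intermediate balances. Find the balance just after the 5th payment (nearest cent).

$1,254.01

Monthly rate r = 13.2%/12 = 1.1% = 0.011.
Each month: B ← B·(1+r) − $300.00.
Month 1: interest $29.03; balance after payment $2,368.03.
Month 2: interest $26.05; balance after payment $2,094.08.
Month 3: interest $23.03; balance after payment $1,817.11.
Month 4: interest $19.99; balance after payment $1,537.10.
Month 5: interest $16.91; balance after payment $1,254.01.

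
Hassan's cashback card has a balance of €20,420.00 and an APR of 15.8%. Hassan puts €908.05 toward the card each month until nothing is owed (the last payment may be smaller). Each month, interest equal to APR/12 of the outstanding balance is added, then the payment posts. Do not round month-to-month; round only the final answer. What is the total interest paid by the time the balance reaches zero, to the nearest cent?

Monthly rate r = 15.8%/12 = 1.31667% = 0.0131667.
Payoff takes n = ⌈−ln(1 − rB₀/P)/ln(1+r)⌉ = ⌈26.841⌉ = 27 payments; the last is €764.66.
Total paid = 26·€908.05 + €764.66 = €24,373.96.
Total interest = total paid − principal = €24,373.96 − €20,420.00 = €3,953.96.

€3,953.96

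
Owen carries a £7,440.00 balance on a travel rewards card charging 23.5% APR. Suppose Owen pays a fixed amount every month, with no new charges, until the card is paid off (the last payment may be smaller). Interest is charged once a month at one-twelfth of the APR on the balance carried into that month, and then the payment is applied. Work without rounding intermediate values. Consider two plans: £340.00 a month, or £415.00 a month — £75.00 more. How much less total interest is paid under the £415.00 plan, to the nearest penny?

Monthly rate r = 23.5%/12 = 1.95833% = 0.0195833.
At £340.00/mo: n = ⌈−ln(1 − rB₀/P)/ln(1+r)⌉ = 29 payments (last £289.84); total interest = total paid − £7,440.00 = £2,369.84.
At £415.00/mo: 23 payments (last £124.60); total interest £1,814.60.
Interest saved = £2,369.84 − £1,814.60 = £555.24.

£555.24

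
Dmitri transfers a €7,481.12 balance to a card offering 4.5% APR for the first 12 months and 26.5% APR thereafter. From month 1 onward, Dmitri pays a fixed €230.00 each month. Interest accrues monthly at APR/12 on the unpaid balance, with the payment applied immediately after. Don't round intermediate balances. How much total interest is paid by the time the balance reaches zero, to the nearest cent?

€2,179.92

Promo months 1–12 at r₀ = 4.5%/12 = 0.00375; months 13+ at r₁ = 26.5%/12 = 0.0220833.
After month 12: iterate B ← B·(1+r₀) − €230.00 for 12 months → €5,007.16.
Then at r₁ with €230.00/mo: n₂ = −ln(1 − r₁·B/P)/ln(1+r₁) ≈ 30.00 → 31 more payments.
Total paid = 42·€230.00 + €1.04 = €9,661.04; interest = €9,661.04 − €7,481.12 = €2,179.92.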